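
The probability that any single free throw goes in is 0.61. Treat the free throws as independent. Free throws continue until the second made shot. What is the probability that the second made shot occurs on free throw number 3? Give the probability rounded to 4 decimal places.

0.2902

Y = trial on which the second success occurs; negative binomial, r=2, p=0.61.
P(Y=3) = C(2,1) · p^2 · (1−p)^1
= 2 · 0.3721 · 0.39 = 0.290238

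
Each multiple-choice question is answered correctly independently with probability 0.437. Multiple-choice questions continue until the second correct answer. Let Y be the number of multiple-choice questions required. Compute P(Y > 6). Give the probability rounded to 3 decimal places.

Needing more than 6 multiple-choice questions ⇔ fewer than 2 successes in the first 6. With X ~ Binomial(6, 0.437), P(Y > 6) = P(X ≤ 1).
  k=0: C(6,0)·0.437^0·0.563^6 = 0.03185
  k=1: C(6,1)·0.437^1·0.563^5 = 0.14831
P(X ≤ 1) = 0.18016

0.180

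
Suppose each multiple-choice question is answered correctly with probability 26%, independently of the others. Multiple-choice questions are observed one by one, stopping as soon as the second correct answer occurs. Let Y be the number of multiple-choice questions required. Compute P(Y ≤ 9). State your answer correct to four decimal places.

0.7230

Finishing within 9 multiple-choice questions ⇔ at least 2 successes in the first 9. With X ~ Binomial(9, 0.26), P(Y ≤ 9) = 1 − P(X ≤ 1).
  k=0: C(9,0)·0.26^0·0.74^9 = 0.066540
  k=1: C(9,1)·0.26^1·0.74^8 = 0.210412
1 − 0.276952 = 0.723048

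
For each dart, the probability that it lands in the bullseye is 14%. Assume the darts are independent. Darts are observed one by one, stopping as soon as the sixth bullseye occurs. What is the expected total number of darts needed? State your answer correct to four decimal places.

Y = total darts until the sixth success; negative binomial with r=6, p=0.14.
E[Y] = r / p = 6 / 0.14 = 42.857143

42.8571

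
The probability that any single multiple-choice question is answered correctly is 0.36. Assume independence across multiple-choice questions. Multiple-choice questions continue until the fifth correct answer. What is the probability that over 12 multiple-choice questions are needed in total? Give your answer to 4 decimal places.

0.5541

Needing more than 12 multiple-choice questions ⇔ fewer than 5 successes in the first 12. With X ~ Binomial(12, 0.36), P(Y > 12) = P(X ≤ 4).
  k=0: C(12,0)·0.36^0·0.64^12 = 0.004722
  k=1: C(12,1)·0.36^1·0.64^11 = 0.031876
  k=2: C(12,2)·0.36^2·0.64^10 = 0.098616
  k=3: C(12,3)·0.36^3·0.64^9 = 0.184906
  k=4: C(12,4)·0.36^4·0.64^8 = 0.234021
P(X ≤ 4) = 0.554141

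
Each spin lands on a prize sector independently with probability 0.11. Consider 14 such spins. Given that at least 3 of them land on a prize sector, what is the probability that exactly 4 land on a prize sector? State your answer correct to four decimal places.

0.2357

X ~ Binomial(14, 0.11). Want P(X=4 | X≥3) = P(X=4) / P(X≥3).
P(X=4) = C(14,4)·0.11^4·0.89^10 = 0.045699
P(X≥3) = 1 − 0.195641 − 0.338525 − 0.271961 = 0.193873
Ratio = 0.045699 / 0.193873 = 0.235716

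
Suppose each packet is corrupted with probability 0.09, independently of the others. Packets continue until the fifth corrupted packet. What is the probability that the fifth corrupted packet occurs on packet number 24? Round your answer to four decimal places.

0.0087

Y = trial on which the fifth success occurs; negative binomial, r=5, p=0.09.
P(Y=24) = C(23,4) · p^5 · (1−p)^19
= 8855 · 5.9049e-06 · 0.16664 = 0.008713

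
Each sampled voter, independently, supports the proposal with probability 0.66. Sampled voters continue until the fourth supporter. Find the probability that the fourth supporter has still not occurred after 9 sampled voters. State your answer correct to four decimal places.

Needing more than 9 sampled voters ⇔ fewer than 4 successes in the first 9. With X ~ Binomial(9, 0.66), P(Y > 9) = P(X ≤ 3).
  k=0: C(9,0)·0.66^0·0.34^9 = 0.000061
  k=1: C(9,1)·0.66^1·0.34^8 = 0.001061
  k=2: C(9,2)·0.66^2·0.34^7 = 0.008237
  k=3: C(9,3)·0.66^3·0.34^6 = 0.037307
P(X ≤ 3) = 0.046664

0.0467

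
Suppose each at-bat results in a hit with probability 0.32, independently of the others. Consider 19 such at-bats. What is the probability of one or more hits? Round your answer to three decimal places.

0.999

P(at least one) = 1 − P(none) = 1 − (1 − 0.32)^19
= 1 − 0.00066 = 0.99934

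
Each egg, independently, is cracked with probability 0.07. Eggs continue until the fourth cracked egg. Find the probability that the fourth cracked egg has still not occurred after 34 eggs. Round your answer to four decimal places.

Needing more than 34 eggs ⇔ fewer than 4 successes in the first 34. With X ~ Binomial(34, 0.07), P(Y > 34) = P(X ≤ 3).
  k=0: C(34,0)·0.07^0·0.93^34 = 0.084805
  k=1: C(34,1)·0.07^1·0.93^33 = 0.217027
  k=2: C(34,2)·0.07^2·0.93^32 = 0.269534
  k=3: C(34,3)·0.07^3·0.93^31 = 0.216400
P(X ≤ 3) = 0.787766

0.7878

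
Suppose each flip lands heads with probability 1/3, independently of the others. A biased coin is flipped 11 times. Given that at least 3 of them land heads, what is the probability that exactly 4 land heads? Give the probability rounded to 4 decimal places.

X ~ Binomial(11, 0.333333). Want P(X=4 | X≥3) = P(X=4) / P(X≥3).
P(X=4) = C(11,4)·0.333333^4·0.666667^7 = 0.238446
P(X≥3) = 1 − 0.011561 − 0.063586 − 0.158964 = 0.765889
Ratio = 0.238446 / 0.765889 = 0.311332

0.3113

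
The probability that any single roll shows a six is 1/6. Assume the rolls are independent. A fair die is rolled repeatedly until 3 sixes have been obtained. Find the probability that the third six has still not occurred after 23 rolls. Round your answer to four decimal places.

Needing more than 23 rolls ⇔ fewer than 3 successes in the first 23. With X ~ Binomial(23, 0.166667), P(Y > 23) = P(X ≤ 2).
  k=0: C(23,0)·0.166667^0·0.833333^23 = 0.015095
  k=1: C(23,1)·0.166667^1·0.833333^22 = 0.069437
  k=2: C(23,2)·0.166667^2·0.833333^21 = 0.152761
P(X ≤ 2) = 0.237292

0.2373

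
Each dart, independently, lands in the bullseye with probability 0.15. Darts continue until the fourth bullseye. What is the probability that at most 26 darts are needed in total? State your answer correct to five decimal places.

Finishing within 26 darts ⇔ at least 4 successes in the first 26. With X ~ Binomial(26, 0.15), P(Y ≤ 26) = 1 − P(X ≤ 3).
  k=0: C(26,0)·0.15^0·0.85^26 = 0.0146181
  k=1: C(26,1)·0.15^1·0.85^25 = 0.0670715
  k=2: C(26,2)·0.15^2·0.85^24 = 0.1479517
  k=3: C(26,3)·0.15^3·0.85^23 = 0.2088731
1 − 0.4385144 = 0.5614856

0.56149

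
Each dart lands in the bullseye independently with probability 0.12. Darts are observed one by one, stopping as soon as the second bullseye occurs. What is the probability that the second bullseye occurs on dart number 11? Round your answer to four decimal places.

Y = trial on which the second success occurs; negative binomial, r=2, p=0.12.
P(Y=11) = C(10,1) · p^2 · (1−p)^9
= 10 · 0.0144 · 0.31648 = 0.045573

0.0456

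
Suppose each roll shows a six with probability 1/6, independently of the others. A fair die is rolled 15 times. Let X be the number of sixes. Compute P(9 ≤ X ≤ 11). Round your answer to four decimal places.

X ~ Binomial(15, 0.166667); P(9 ≤ X ≤ 11) = Σ C(15,k) p^k (1−p)^(15−k) over k:
  k=9: C(15,9)·0.166667^9·0.833333^6 = 0.000166
  k=10: C(15,10)·0.166667^10·0.833333^5 = 0.000020
  k=11: C(15,11)·0.166667^11·0.833333^4 = 0.000002
Total = 0.000188

0.0002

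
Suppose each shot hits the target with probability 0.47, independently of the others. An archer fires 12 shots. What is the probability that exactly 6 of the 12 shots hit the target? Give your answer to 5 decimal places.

X ~ Binomial(n=12, p=0.47).
P(X=6) = C(12,6) · p^6 · (1−p)^6
= 924 · 0.010779 · 0.022164 = 0.2207569

0.22076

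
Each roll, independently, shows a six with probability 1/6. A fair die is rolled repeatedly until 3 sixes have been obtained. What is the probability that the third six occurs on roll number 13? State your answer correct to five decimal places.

0.04935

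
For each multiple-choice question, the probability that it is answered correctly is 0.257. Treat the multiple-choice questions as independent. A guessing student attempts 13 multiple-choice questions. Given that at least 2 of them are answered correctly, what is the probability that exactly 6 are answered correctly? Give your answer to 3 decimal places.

X ~ Binomial(13, 0.257). Want P(X=6 | X≥2) = P(X=6) / P(X≥2).
P(X=6) = C(13,6)·0.257^6·0.743^7 = 0.06181
P(X≥2) = 1 − 0.02103 − 0.09457 = 0.88440
Ratio = 0.06181 / 0.88440 = 0.06989

0.070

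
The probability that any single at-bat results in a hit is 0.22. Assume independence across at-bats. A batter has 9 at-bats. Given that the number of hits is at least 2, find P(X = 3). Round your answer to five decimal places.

0.32391

X ~ Binomial(9, 0.22). Want P(X=3 | X≥2) = P(X=3) / P(X≥2).
P(X=3) = C(9,3)·0.22^3·0.78^6 = 0.2014257
P(X≥2) = 1 − 0.1068689 − 0.2712826 = 0.6218484
Ratio = 0.2014257 / 0.6218484 = 0.3239145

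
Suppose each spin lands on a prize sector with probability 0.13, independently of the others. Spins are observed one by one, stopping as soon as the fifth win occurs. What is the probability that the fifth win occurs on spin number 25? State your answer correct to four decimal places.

0.0243

Y = trial on which the fifth success occurs; negative binomial, r=5, p=0.13.
P(Y=25) = C(24,4) · p^5 · (1−p)^20
= 10626 · 3.7129e-05 · 0.061714 = 0.024348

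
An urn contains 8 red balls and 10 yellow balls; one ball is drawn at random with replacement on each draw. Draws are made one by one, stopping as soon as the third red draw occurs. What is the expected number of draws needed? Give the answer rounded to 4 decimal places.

Y = total draws until the third success; negative binomial with r=3, p=0.444444.
E[Y] = r / p = 3 / 0.444444 = 6.750000

6.7500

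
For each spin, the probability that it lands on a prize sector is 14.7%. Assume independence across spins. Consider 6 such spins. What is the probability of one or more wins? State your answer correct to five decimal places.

0.61479

P(at least one) = 1 − P(none) = 1 − (1 − 0.147)^6
= 1 − 0.3852070 = 0.6147930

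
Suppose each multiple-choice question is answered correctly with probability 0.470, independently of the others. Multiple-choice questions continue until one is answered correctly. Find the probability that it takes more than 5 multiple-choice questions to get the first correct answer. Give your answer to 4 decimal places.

0.0418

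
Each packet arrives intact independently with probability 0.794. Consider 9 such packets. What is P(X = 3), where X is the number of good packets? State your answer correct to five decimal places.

X ~ Binomial(n=9, p=0.794).
P(X=3) = C(9,3) · p^3 · (1−p)^6
= 84 · 0.50057 · 7.6419e-05 = 0.0032132

0.00321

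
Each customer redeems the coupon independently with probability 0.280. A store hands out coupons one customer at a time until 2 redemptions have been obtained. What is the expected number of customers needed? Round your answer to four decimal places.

7.1429

Y = total customers until the second success; negative binomial with r=2, p=0.28.
E[Y] = r / p = 2 / 0.28 = 7.142857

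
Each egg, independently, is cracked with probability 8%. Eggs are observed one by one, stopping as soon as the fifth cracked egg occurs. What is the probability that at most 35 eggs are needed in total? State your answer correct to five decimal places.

0.14430

Finishing within 35 eggs ⇔ at least 5 successes in the first 35. With X ~ Binomial(35, 0.08), P(Y ≤ 35) = 1 − P(X ≤ 4).
  k=0: C(35,0)·0.08^0·0.92^35 = 0.0540224
  k=1: C(35,1)·0.08^1·0.92^34 = 0.1644160
  k=2: C(35,2)·0.08^2·0.92^33 = 0.2430498
  k=3: C(35,3)·0.08^3·0.92^32 = 0.2324824
  k=4: C(35,4)·0.08^4·0.92^31 = 0.1617269
1 − 0.8556975 = 0.1443025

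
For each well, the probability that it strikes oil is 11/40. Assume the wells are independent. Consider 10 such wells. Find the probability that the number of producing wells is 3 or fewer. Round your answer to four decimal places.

0.7148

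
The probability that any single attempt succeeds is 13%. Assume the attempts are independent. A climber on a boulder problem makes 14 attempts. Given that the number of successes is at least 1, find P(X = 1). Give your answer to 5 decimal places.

0.34713

X ~ Binomial(14, 0.13). Want P(X=1 | X≥1) = P(X=1) / P(X≥1).
P(X=1) = C(14,1)·0.13^1·0.87^13 = 0.2977294
P(X≥1) = 1 − 0.1423212 = 0.8576788
Ratio = 0.2977294 / 0.8576788 = 0.3471339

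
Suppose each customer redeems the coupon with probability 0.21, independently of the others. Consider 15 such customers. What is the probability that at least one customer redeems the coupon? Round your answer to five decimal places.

0.97087

P(at least one) = 1 − P(none) = 1 − (1 − 0.21)^15
= 1 − 0.0291344 = 0.9708656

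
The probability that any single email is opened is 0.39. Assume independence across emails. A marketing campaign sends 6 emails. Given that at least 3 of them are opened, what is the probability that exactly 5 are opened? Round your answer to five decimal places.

0.07592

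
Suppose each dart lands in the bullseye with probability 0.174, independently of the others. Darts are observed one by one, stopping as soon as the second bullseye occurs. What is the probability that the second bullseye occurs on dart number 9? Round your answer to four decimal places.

0.0635

Y = trial on which the second success occurs; negative binomial, r=2, p=0.174.
P(Y=9) = C(8,1) · p^2 · (1−p)^7
= 8 · 0.030276 · 0.26234 = 0.063540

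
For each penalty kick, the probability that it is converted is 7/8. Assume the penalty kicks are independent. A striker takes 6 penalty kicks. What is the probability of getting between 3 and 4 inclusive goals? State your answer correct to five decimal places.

0.16356

X ~ Binomial(6, 0.875); P(3 ≤ X ≤ 4) = Σ C(6,k) p^k (1−p)^(6−k) over k:
  k=3: C(6,3)·0.875^3·0.125^3 = 0.0261688
  k=4: C(6,4)·0.875^4·0.125^2 = 0.1373863
Total = 0.1635551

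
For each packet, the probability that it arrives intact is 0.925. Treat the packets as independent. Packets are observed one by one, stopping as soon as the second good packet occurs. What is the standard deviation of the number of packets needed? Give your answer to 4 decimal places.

Y = total packets until the second success; negative binomial with r=2, p=0.925.
SD(Y) = √[r(1−p)/p²] = √(0.175310) = 0.418701

0.4187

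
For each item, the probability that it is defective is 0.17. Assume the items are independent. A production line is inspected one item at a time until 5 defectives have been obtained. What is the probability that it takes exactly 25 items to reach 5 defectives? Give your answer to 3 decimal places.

0.036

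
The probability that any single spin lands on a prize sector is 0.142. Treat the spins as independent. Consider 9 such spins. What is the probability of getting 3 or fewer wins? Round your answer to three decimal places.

X ~ Binomial(9, 0.142); P(X ≤ 3) = Σ C(9,k) p^k (1−p)^(9−k) over k:
  k=0: C(9,0)·0.142^0·0.858^9 = 0.25199
  k=1: C(9,1)·0.142^1·0.858^8 = 0.37534
  k=2: C(9,2)·0.142^2·0.858^7 = 0.24848
  k=3: C(9,3)·0.142^3·0.858^6 = 0.09596
Total = 0.97177

0.972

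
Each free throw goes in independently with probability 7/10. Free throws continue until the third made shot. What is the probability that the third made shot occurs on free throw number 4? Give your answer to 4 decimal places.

Y = trial on which the third success occurs; negative binomial, r=3, p=0.70.
P(Y=4) = C(3,2) · p^3 · (1−p)^1
= 3 · 0.343 · 0.3 = 0.308700

0.3087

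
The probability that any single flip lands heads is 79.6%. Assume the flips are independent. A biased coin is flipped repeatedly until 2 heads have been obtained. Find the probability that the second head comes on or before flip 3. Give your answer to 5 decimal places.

Finishing within 3 flips ⇔ at least 2 successes in the first 3. With X ~ Binomial(3, 0.796), P(Y ≤ 3) = 1 − P(X ≤ 1).
  k=0: C(3,0)·0.796^0·0.204^3 = 0.0084897
  k=1: C(3,1)·0.796^1·0.204^2 = 0.0993790
1 − 0.1078687 = 0.8921313

0.89213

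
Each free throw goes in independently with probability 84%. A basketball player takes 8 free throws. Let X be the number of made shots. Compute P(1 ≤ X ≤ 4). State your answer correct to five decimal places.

X ~ Binomial(8, 0.84); P(1 ≤ X ≤ 4) = Σ C(8,k) p^k (1−p)^(8−k) over k:
  k=1: C(8,1)·0.84^1·0.16^7 = 0.0000180
  k=2: C(8,2)·0.84^2·0.16^6 = 0.0003315
  k=3: C(8,3)·0.84^3·0.16^5 = 0.0034804
  k=4: C(8,4)·0.84^4·0.16^4 = 0.0228399
Total = 0.0266698

0.02667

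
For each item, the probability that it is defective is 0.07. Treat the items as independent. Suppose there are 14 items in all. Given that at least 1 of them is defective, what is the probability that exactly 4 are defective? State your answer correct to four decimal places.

0.0182

X ~ Binomial(14, 0.07). Want P(X=4 | X≥1) = P(X=4) / P(X≥1).
P(X=4) = C(14,4)·0.07^4·0.93^10 = 0.011632
P(X≥1) = 1 − 0.362044 = 0.637956
Ratio = 0.011632 / 0.637956 = 0.018233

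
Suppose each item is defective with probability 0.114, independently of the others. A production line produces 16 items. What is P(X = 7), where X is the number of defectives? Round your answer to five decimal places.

X ~ Binomial(n=16, p=0.114).
P(X=7) = C(16,7) · p^7 · (1−p)^9
= 11440 · 2.5023e-07 · 0.33644 = 0.0009631

0.00096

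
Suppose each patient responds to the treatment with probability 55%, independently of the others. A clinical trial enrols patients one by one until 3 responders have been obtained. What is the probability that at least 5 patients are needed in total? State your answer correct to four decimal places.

0.6090

Needing more than 4 patients ⇔ fewer than 3 successes in the first 4. With X ~ Binomial(4, 0.55), P(Y > 4) = P(X ≤ 2).
  k=0: C(4,0)·0.55^0·0.45^4 = 0.041006
  k=1: C(4,1)·0.55^1·0.45^3 = 0.200475
  k=2: C(4,2)·0.55^2·0.45^2 = 0.367538
P(X ≤ 2) = 0.609019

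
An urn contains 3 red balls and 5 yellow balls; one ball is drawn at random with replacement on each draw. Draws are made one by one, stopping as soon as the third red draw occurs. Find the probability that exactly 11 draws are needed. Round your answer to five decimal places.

Y = trial on which the third success occurs; negative binomial, r=3, p=0.375.
P(Y=11) = C(10,2) · p^3 · (1−p)^8
= 45 · 0.052734 · 0.023283 = 0.0552518

0.05525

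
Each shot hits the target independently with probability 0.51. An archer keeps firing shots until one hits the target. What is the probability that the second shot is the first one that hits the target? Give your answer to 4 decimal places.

0.2499

Geometric (trials to first success), p = 0.51.
P(Y = 2) = (1−p)^1 · p = 0.49 · 0.51 = 0.249900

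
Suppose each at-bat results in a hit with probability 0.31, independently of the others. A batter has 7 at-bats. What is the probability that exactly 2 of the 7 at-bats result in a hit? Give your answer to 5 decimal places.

0.31564

X ~ Binomial(n=7, p=0.31).
P(X=2) = C(7,2) · p^2 · (1−p)^5
= 21 · 0.0961 · 0.1564 = 0.3156372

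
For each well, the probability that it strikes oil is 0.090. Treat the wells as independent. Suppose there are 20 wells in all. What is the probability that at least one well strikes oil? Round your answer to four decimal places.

P(at least one) = 1 − P(none) = 1 − (1 − 0.09)^20
= 1 − 0.151645 = 0.848355

0.8484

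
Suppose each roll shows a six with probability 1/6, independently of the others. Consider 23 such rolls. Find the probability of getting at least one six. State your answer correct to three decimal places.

P(at least one) = 1 − P(none) = 1 − (1 − 0.166667)^23
= 1 − 0.01509 = 0.98491

0.985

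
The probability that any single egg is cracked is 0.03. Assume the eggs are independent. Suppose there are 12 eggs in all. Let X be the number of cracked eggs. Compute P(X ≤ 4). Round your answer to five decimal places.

X ~ Binomial(12, 0.03); P(X ≤ 4) = Σ C(12,k) p^k (1−p)^(12−k) over k:
  k=0: C(12,0)·0.03^0·0.97^12 = 0.6938424
  k=1: C(12,1)·0.03^1·0.97^11 = 0.2575085
  k=2: C(12,2)·0.03^2·0.97^10 = 0.0438030
  k=3: C(12,3)·0.03^3·0.97^9 = 0.0045158
  k=4: C(12,4)·0.03^4·0.97^8 = 0.0003142
Total = 0.9999839

0.99998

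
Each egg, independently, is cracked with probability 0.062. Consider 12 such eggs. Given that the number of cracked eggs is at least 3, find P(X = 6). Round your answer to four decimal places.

0.0010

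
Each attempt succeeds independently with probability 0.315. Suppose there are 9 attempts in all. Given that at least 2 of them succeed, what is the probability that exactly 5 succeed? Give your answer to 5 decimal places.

0.10374

X ~ Binomial(9, 0.315). Want P(X=5 | X≥2) = P(X=5) / P(X≥2).
P(X=5) = C(9,5)·0.315^5·0.685^4 = 0.0860371
P(X≥2) = 1 − 0.0332059 − 0.1374288 = 0.8293653
Ratio = 0.0860371 / 0.8293653 = 0.1037384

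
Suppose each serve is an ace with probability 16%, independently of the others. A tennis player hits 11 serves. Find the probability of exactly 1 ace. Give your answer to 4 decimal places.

0.3078

X ~ Binomial(n=11, p=0.16).
P(X=1) = C(11,1) · p^1 · (1−p)^10
= 11 · 0.16 · 0.1749 = 0.307826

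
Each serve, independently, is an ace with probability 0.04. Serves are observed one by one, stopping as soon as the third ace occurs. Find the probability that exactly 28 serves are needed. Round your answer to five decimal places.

0.00810

Y = trial on which the third success occurs; negative binomial, r=3, p=0.04.
P(Y=28) = C(27,2) · p^3 · (1−p)^25
= 351 · 6.4e-05 · 0.3604 = 0.0080960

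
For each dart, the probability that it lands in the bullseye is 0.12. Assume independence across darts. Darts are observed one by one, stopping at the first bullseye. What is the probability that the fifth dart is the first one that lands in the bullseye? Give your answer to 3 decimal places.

Geometric (trials to first success), p = 0.12.
P(Y = 5) = (1−p)^4 · p = 0.5997 · 0.12 = 0.07196

0.072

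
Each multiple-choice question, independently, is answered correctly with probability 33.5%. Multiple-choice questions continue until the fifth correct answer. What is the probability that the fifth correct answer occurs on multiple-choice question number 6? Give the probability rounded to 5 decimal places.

0.01403

Y = trial on which the fifth success occurs; negative binomial, r=5, p=0.335.
P(Y=6) = C(5,4) · p^5 · (1−p)^1
= 5 · 0.0042191 · 0.665 = 0.0140286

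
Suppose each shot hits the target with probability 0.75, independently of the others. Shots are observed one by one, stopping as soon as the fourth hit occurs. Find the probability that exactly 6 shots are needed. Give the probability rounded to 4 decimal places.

0.1978

Y = trial on which the fourth success occurs; negative binomial, r=4, p=0.75.
P(Y=6) = C(5,3) · p^4 · (1−p)^2
= 10 · 0.31641 · 0.0625 = 0.197754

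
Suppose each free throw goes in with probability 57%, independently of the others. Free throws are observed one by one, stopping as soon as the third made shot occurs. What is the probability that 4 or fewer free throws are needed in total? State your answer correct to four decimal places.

Finishing within 4 free throws ⇔ at least 3 successes in the first 4. With X ~ Binomial(4, 0.57), P(Y ≤ 4) = 1 − P(X ≤ 2).
  k=0: C(4,0)·0.57^0·0.43^4 = 0.034188
  k=1: C(4,1)·0.57^1·0.43^3 = 0.181276
  k=2: C(4,2)·0.57^2·0.43^2 = 0.360444
1 − 0.575908 = 0.424092

0.4241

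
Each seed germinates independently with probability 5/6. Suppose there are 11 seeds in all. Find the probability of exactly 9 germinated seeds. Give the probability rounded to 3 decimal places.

0.296

X ~ Binomial(n=11, p=0.833333).
P(X=9) = C(11,9) · p^9 · (1−p)^2
= 55 · 0.19381 · 0.027778 = 0.29609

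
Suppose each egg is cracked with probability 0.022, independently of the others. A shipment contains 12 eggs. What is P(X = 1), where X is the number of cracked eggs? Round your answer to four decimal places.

X ~ Binomial(n=12, p=0.022).
P(X=1) = C(12,1) · p^1 · (1−p)^11
= 12 · 0.022 · 0.78294 = 0.206696

0.2067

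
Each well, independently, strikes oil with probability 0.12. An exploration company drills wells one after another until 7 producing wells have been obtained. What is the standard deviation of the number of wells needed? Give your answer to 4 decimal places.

20.6828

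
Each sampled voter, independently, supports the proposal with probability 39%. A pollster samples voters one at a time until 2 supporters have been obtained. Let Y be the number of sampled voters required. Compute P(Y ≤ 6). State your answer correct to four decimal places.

0.7508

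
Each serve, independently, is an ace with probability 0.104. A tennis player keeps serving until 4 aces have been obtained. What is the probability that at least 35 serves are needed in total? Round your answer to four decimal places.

Needing more than 34 serves ⇔ fewer than 4 successes in the first 34. With X ~ Binomial(34, 0.104), P(Y > 34) = P(X ≤ 3).
  k=0: C(34,0)·0.104^0·0.896^34 = 0.023904
  k=1: C(34,1)·0.104^1·0.896^33 = 0.094336
  k=2: C(34,2)·0.104^2·0.896^32 = 0.180670
  k=3: C(34,3)·0.104^3·0.896^31 = 0.223687
P(X ≤ 3) = 0.522596

0.5226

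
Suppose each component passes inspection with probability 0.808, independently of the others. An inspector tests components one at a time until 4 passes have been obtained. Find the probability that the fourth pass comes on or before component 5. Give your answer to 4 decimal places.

0.7536

Finishing within 5 components ⇔ at least 4 successes in the first 5. With X ~ Binomial(5, 0.808), P(Y ≤ 5) = 1 − P(X ≤ 3).
  k=0: C(5,0)·0.808^0·0.192^5 = 0.000261
  k=1: C(5,1)·0.808^1·0.192^4 = 0.005490
  k=2: C(5,2)·0.808^2·0.192^3 = 0.046209
  k=3: C(5,3)·0.808^3·0.192^2 = 0.194463
1 − 0.246423 = 0.753577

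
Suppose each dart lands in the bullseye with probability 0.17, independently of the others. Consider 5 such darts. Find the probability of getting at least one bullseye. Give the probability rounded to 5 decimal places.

P(at least one) = 1 − P(none) = 1 − (1 − 0.17)^5
= 1 − 0.3939041 = 0.6060959

0.60610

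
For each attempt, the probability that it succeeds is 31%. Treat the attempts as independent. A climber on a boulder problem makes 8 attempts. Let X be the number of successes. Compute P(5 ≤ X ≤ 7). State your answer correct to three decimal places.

X ~ Binomial(8, 0.31); P(5 ≤ X ≤ 7) = Σ C(8,k) p^k (1−p)^(8−k) over k:
  k=5: C(8,5)·0.31^5·0.69^3 = 0.05267
  k=6: C(8,6)·0.31^6·0.69^2 = 0.01183
  k=7: C(8,7)·0.31^7·0.69^1 = 0.00152
Total = 0.06602

0.066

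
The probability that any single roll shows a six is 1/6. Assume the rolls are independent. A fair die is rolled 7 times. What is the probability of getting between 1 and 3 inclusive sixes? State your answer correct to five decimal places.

X ~ Binomial(7, 0.166667); P(1 ≤ X ≤ 3) = Σ C(7,k) p^k (1−p)^(7−k) over k:
  k=1: C(7,1)·0.166667^1·0.833333^6 = 0.3907143
  k=2: C(7,2)·0.166667^2·0.833333^5 = 0.2344286
  k=3: C(7,3)·0.166667^3·0.833333^4 = 0.0781429
Total = 0.7032858

0.70329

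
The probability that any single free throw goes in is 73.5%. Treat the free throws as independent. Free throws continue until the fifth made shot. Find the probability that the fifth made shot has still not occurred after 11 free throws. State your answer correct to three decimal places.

0.011

Needing more than 11 free throws ⇔ fewer than 5 successes in the first 11. With X ~ Binomial(11, 0.735), P(Y > 11) = P(X ≤ 4).
  k=0: C(11,0)·0.735^0·0.265^11 = 0.00000
  k=1: C(11,1)·0.735^1·0.265^10 = 0.00001
  k=2: C(11,2)·0.735^2·0.265^9 = 0.00019
  k=3: C(11,3)·0.735^3·0.265^8 = 0.00159
  k=4: C(11,4)·0.735^4·0.265^7 = 0.00884
P(X ≤ 4) = 0.01064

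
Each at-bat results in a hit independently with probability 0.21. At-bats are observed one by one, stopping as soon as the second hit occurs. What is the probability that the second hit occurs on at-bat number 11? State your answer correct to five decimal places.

Y = trial on which the second success occurs; negative binomial, r=2, p=0.21.
P(Y=11) = C(10,1) · p^2 · (1−p)^9
= 10 · 0.0441 · 0.11985 = 0.0528546

0.05285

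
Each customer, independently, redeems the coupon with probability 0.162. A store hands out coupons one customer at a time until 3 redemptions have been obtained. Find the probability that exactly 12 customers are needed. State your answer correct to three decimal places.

0.048

Y = trial on which the third success occurs; negative binomial, r=3, p=0.162.
P(Y=12) = C(11,2) · p^3 · (1−p)^9
= 55 · 0.0042515 · 0.2038 = 0.04765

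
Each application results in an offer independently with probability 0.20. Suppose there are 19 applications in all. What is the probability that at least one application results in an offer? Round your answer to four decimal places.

0.9856

P(at least one) = 1 − P(none) = 1 − (1 − 0.20)^19
= 1 − 0.014412 = 0.985588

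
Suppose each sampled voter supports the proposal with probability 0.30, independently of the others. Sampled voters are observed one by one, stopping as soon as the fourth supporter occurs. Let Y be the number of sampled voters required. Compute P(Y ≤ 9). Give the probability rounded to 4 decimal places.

Finishing within 9 sampled voters ⇔ at least 4 successes in the first 9. With X ~ Binomial(9, 0.30), P(Y ≤ 9) = 1 − P(X ≤ 3).
  k=0: C(9,0)·0.30^0·0.70^9 = 0.040354
  k=1: C(9,1)·0.30^1·0.70^8 = 0.155650
  k=2: C(9,2)·0.30^2·0.70^7 = 0.266828
  k=3: C(9,3)·0.30^3·0.70^6 = 0.266828
1 − 0.729659 = 0.270341

0.2703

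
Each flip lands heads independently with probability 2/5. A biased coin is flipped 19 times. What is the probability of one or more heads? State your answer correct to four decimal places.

0.9999

P(at least one) = 1 − P(none) = 1 − (1 − 0.40)^19
= 1 − 0.000061 = 0.999939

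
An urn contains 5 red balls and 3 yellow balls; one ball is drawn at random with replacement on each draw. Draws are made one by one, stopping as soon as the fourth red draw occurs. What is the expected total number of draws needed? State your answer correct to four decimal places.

6.4000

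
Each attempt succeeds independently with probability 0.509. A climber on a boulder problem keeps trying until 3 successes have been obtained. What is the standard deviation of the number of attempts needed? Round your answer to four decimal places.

2.3844

Y = total attempts until the third success; negative binomial with r=3, p=0.509.
SD(Y) = √[r(1−p)/p²] = √(5.685481) = 2.384425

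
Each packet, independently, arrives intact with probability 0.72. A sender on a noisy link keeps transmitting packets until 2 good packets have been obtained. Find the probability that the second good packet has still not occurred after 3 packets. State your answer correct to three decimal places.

0.191

Needing more than 3 packets ⇔ fewer than 2 successes in the first 3. With X ~ Binomial(3, 0.72), P(Y > 3) = P(X ≤ 1).
  k=0: C(3,0)·0.72^0·0.28^3 = 0.02195
  k=1: C(3,1)·0.72^1·0.28^2 = 0.16934
P(X ≤ 1) = 0.19130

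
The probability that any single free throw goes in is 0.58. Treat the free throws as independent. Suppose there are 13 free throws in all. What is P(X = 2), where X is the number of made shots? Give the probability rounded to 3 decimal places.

0.002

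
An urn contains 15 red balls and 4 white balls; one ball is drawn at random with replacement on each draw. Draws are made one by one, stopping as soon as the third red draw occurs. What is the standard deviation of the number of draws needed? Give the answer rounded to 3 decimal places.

Y = total draws until the third success; negative binomial with r=3, p=0.789474.
SD(Y) = √[r(1−p)/p²] = √(1.01333) = 1.00664

1.007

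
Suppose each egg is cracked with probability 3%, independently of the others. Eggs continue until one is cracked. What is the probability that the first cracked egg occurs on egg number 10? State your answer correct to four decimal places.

Geometric (trials to first success), p = 0.03.
P(Y = 10) = (1−p)^9 · p = 0.76023 · 0.03 = 0.022807

0.0228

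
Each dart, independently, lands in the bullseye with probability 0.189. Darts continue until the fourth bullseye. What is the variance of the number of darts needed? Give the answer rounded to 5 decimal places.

90.81493

Y = total darts until the fourth success; negative binomial with r=4, p=0.189.
Var(Y) = r(1−p)/p² = 4·0.811 / 0.189² = 90.8149268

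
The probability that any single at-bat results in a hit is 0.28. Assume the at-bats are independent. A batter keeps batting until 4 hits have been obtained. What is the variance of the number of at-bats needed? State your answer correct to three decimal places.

36.735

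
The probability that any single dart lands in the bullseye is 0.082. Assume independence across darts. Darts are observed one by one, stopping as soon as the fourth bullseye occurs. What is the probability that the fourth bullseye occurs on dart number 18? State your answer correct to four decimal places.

Y = trial on which the fourth success occurs; negative binomial, r=4, p=0.082.
P(Y=18) = C(17,3) · p^4 · (1−p)^14
= 680 · 4.5212e-05 · 0.30185 = 0.009280

0.0093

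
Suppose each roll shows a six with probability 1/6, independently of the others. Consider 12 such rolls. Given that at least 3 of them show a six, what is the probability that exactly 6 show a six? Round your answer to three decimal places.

0.021

X ~ Binomial(12, 0.166667). Want P(X=6 | X≥3) = P(X=6) / P(X≥3).
P(X=6) = C(12,6)·0.166667^6·0.833333^6 = 0.00663
P(X≥3) = 1 − 0.11216 − 0.26918 − 0.29609 = 0.32257
Ratio = 0.00663 / 0.32257 = 0.02056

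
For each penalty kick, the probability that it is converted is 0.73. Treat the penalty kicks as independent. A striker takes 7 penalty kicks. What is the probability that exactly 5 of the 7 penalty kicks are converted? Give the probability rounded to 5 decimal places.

X ~ Binomial(n=7, p=0.73).
P(X=5) = C(7,5) · p^5 · (1−p)^2
= 21 · 0.20731 · 0.0729 = 0.3173665

0.31737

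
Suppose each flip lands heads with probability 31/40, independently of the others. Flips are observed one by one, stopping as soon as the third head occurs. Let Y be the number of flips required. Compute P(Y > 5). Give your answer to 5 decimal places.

Needing more than 5 flips ⇔ fewer than 3 successes in the first 5. With X ~ Binomial(5, 0.775), P(Y > 5) = P(X ≤ 2).
  k=0: C(5,0)·0.775^0·0.225^5 = 0.0005767
  k=1: C(5,1)·0.775^1·0.225^4 = 0.0099312
  k=2: C(5,2)·0.775^2·0.225^3 = 0.0684149
P(X ≤ 2) = 0.0789228

0.07892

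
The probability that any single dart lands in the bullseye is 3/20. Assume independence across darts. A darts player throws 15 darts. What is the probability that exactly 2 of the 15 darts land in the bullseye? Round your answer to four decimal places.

0.2856

X ~ Binomial(n=15, p=0.15).
P(X=2) = C(15,2) · p^2 · (1−p)^13
= 105 · 0.0225 · 0.12091 = 0.285639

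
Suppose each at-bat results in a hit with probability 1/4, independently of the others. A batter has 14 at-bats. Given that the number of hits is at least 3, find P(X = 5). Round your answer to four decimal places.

0.2042

X ~ Binomial(14, 0.25). Want P(X=5 | X≥3) = P(X=5) / P(X≥3).
P(X=5) = C(14,5)·0.25^5·0.75^9 = 0.146796
P(X≥3) = 1 − 0.017818 − 0.083150 − 0.180159 = 0.718872
Ratio = 0.146796 / 0.718872 = 0.204204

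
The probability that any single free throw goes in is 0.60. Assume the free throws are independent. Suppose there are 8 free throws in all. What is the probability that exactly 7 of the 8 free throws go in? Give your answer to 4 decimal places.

X ~ Binomial(n=8, p=0.60).
P(X=7) = C(8,7) · p^7 · (1−p)^1
= 8 · 0.027994 · 0.4 = 0.089580

0.0896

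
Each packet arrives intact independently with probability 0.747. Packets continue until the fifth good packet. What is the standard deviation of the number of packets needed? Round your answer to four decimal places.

1.5057

Y = total packets until the fifth success; negative binomial with r=5, p=0.747.
SD(Y) = √[r(1−p)/p²] = √(2.266989) = 1.505652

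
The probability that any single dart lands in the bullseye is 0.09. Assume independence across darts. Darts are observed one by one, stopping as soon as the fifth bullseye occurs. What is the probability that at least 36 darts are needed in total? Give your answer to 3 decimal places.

0.797

Needing more than 35 darts ⇔ fewer than 5 successes in the first 35. With X ~ Binomial(35, 0.09), P(Y > 35) = P(X ≤ 4).
  k=0: C(35,0)·0.09^0·0.91^35 = 0.03685
  k=1: C(35,1)·0.09^1·0.91^34 = 0.12756
  k=2: C(35,2)·0.09^2·0.91^33 = 0.21447
  k=3: C(35,3)·0.09^3·0.91^32 = 0.23333
  k=4: C(35,4)·0.09^4·0.91^31 = 0.18461
P(X ≤ 4) = 0.79682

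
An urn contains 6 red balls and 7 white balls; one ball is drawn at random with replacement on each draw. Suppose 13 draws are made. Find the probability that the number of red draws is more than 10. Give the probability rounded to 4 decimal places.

0.0053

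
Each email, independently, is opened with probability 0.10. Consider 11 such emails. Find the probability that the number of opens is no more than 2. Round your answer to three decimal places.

X ~ Binomial(11, 0.10); P(X ≤ 2) = Σ C(11,k) p^k (1−p)^(11−k) over k:
  k=0: C(11,0)·0.10^0·0.90^11 = 0.31381
  k=1: C(11,1)·0.10^1·0.90^10 = 0.38355
  k=2: C(11,2)·0.10^2·0.90^9 = 0.21308
Total = 0.91044

0.910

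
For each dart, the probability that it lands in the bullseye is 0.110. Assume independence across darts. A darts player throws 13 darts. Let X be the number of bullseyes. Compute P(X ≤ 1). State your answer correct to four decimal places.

0.5730

X ~ Binomial(13, 0.11); P(X ≤ 1) = Σ C(13,k) p^k (1−p)^(13−k) over k:
  k=0: C(13,0)·0.11^0·0.89^13 = 0.219821
  k=1: C(13,1)·0.11^1·0.89^12 = 0.353196
Total = 0.573018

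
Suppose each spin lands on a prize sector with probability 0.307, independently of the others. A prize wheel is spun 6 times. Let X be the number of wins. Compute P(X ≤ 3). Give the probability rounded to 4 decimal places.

0.9238

X ~ Binomial(6, 0.307); P(X ≤ 3) = Σ C(6,k) p^k (1−p)^(6−k) over k:
  k=0: C(6,0)·0.307^0·0.693^6 = 0.110764
  k=1: C(6,1)·0.307^1·0.693^5 = 0.294412
  k=2: C(6,2)·0.307^2·0.693^4 = 0.326063
  k=3: C(6,3)·0.307^3·0.693^3 = 0.192595
Total = 0.923834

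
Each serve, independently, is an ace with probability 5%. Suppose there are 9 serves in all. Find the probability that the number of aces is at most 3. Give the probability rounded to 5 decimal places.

0.99936

X ~ Binomial(9, 0.05); P(X ≤ 3) = Σ C(9,k) p^k (1−p)^(9−k) over k:
  k=0: C(9,0)·0.05^0·0.95^9 = 0.6302494
  k=1: C(9,1)·0.05^1·0.95^8 = 0.2985392
  k=2: C(9,2)·0.05^2·0.95^7 = 0.0628504
  k=3: C(9,3)·0.05^3·0.95^6 = 0.0077185
Total = 0.9993574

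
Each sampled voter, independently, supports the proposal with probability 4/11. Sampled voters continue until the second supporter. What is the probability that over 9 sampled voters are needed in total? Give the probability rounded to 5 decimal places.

0.10513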